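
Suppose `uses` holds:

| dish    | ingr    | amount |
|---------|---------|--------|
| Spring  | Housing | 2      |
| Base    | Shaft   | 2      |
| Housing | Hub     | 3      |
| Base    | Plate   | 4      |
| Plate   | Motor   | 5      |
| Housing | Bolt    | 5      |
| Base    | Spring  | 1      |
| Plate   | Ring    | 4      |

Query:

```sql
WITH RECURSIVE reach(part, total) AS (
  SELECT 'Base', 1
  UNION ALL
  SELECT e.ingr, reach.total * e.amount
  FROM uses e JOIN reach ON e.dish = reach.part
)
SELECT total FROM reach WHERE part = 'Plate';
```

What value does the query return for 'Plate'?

4

Base: (Base, total=1).
Iteration 1: components of {Base} -> Plate = 1*4 = 4, Shaft = 1*2 = 2, Spring = 1*1 = 1.
Iteration 2: components of {Plate,Shaft,Spring} -> Housing = 1*2 = 2, Motor = 4*5 = 20, Ring = 4*4 = 16.
Iteration 3: components of {Housing,Motor,Ring} -> Bolt = 2*5 = 10, Hub = 2*3 = 6.
Iteration 4: no further components; recursion stops.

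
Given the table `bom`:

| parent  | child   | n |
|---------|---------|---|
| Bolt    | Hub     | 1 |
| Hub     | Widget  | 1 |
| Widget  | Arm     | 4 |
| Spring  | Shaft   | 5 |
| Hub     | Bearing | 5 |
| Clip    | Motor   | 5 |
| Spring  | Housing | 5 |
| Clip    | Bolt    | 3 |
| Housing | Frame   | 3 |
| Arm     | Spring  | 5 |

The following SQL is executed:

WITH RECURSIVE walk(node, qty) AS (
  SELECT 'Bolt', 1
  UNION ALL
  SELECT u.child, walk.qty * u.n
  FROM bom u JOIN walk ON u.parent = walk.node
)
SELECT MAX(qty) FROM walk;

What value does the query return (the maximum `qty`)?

300

Base: (Bolt, qty=1).
Iteration 1: components of {Bolt} -> Hub = 1*1 = 1.
Iteration 2: components of {Hub} -> Bearing = 1*5 = 5, Widget = 1*1 = 1.
Iteration 3: components of {Bearing,Widget} -> Arm = 1*4 = 4.
Iteration 4: components of {Arm} -> Spring = 4*5 = 20.
Iteration 5: components of {Spring} -> Housing = 20*5 = 100, Shaft = 20*5 = 100.
Iteration 6: components of {Housing,Shaft} -> Frame = 100*3 = 300.
Iteration 7: no further components; recursion stops.
qty values: 1, 1, 1, 5, 4, 20, 100, 100, 300; the maximum is 300.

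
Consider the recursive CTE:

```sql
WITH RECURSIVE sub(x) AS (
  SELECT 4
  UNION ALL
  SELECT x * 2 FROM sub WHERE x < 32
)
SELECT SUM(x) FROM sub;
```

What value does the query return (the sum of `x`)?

60

Base: x=4.
Iteration 1: 4 < 32 holds -> x = 4 * 2 = 8.
Iteration 2: 8 < 32 holds -> x = 8 * 2 = 16.
Iteration 3: 16 < 32 holds -> x = 16 * 2 = 32.
Iteration 4: 32 < 32 fails; recursion stops.
SUM(x) = 4 + 8 + 16 + 32 = 60.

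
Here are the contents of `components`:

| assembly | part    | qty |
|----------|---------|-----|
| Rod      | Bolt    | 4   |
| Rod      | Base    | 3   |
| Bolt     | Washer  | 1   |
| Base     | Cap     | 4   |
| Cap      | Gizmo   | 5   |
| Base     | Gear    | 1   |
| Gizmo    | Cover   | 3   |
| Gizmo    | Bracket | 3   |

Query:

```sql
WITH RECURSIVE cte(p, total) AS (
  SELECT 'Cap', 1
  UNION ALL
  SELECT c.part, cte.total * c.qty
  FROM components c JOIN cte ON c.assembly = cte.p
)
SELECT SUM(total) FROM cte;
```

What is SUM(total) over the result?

36

Base: (Cap, total=1).
Iteration 1: components of {Cap} -> Gizmo = 1*5 = 5.
Iteration 2: components of {Gizmo} -> Bracket = 5*3 = 15, Cover = 5*3 = 15.
Iteration 3: no further components; recursion stops.
SUM(total) = 1 + 5 + 15 + 15 = 36.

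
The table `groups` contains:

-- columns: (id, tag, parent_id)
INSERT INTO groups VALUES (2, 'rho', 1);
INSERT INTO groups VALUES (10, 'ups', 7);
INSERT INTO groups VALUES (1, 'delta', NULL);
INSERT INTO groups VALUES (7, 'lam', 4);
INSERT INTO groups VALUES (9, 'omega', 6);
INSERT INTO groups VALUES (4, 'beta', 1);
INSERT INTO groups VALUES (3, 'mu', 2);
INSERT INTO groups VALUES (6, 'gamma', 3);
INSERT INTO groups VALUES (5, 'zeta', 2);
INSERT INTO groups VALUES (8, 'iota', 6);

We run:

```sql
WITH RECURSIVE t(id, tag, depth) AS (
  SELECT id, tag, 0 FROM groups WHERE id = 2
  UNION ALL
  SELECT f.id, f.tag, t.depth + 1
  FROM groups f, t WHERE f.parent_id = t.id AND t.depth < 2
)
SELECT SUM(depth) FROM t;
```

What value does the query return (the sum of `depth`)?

4

Base: id=2 (rho) at depth 0.
Iteration 1: rows with parent_id in {2} -> mu (id 3, depth 1), zeta (id 5, depth 1).
Iteration 2: rows with parent_id in {3,5} -> gamma (id 6, depth 2).
Iteration 3: depth < 2 fails for all current rows; recursion stops.
SUM(depth) = 0 + 1 + 1 + 2 = 4.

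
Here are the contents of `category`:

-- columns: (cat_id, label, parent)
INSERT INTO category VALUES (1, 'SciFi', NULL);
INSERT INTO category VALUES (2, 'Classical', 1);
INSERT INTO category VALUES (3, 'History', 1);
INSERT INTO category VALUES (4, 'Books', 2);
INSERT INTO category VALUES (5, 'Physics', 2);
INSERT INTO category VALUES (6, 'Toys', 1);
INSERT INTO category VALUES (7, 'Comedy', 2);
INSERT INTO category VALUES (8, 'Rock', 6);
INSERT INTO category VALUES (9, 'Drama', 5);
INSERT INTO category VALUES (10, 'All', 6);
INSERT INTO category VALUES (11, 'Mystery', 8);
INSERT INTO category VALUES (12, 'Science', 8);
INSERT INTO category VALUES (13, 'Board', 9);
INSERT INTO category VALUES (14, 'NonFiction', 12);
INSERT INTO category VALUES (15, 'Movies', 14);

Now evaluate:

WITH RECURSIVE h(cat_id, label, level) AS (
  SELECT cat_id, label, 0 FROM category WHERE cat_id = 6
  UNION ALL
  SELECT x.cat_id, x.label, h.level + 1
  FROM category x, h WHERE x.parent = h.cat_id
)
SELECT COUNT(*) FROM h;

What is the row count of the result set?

7

Base: cat_id=6 (Toys) at level 0.
Iteration 1: rows with parent in {6} -> Rock (id 8, level 1), All (id 10, level 1).
Iteration 2: rows with parent in {8,10} -> Mystery (id 11, level 2), Science (id 12, level 2).
Iteration 3: rows with parent in {11,12} -> NonFiction (id 14, level 3).
Iteration 4: rows with parent in {14} -> Movies (id 15, level 4).
Iteration 5: no rows with parent in {15}; recursion stops.
Total rows emitted: 7.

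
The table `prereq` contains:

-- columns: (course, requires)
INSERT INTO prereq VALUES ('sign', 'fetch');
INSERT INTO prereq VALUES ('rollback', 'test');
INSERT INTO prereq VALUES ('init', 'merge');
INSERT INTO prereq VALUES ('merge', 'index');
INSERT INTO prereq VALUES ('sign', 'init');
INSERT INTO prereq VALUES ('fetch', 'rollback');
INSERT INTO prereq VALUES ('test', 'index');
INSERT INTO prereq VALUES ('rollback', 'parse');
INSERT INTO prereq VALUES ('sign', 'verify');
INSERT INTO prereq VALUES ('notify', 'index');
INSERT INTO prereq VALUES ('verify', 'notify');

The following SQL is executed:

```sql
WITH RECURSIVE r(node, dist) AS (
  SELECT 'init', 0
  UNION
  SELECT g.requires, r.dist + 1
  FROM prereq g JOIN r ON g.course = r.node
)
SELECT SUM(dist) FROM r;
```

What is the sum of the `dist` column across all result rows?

Base: (init, dist=0).
Iteration 1: edges from {init} -> (merge, dist=1).
Iteration 2: edges from {merge} -> (index, dist=2).
Iteration 3: no outgoing edges from {index}; recursion stops.
SUM(dist) = 0 + 1 + 2 = 3.

3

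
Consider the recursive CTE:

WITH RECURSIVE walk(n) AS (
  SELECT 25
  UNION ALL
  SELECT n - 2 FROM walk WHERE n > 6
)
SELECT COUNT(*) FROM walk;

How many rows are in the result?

11

Base: n=25.
Iteration 1: 25 > 6 holds -> n = 25 - 2 = 23.
Iteration 2: 23 > 6 holds -> n = 23 - 2 = 21.
Iteration 3: 21 > 6 holds -> n = 21 - 2 = 19.
Iteration 4: 19 > 6 holds -> n = 19 - 2 = 17.
Iteration 5: 17 > 6 holds -> n = 17 - 2 = 15.
Iteration 6: 15 > 6 holds -> n = 15 - 2 = 13.
Iteration 7: 13 > 6 holds -> n = 13 - 2 = 11.
Iteration 8: 11 > 6 holds -> n = 11 - 2 = 9.
Iteration 9: 9 > 6 holds -> n = 9 - 2 = 7.
Iteration 10: 7 > 6 holds -> n = 7 - 2 = 5.
Iteration 11: 5 > 6 fails; recursion stops.
Total rows emitted: 11.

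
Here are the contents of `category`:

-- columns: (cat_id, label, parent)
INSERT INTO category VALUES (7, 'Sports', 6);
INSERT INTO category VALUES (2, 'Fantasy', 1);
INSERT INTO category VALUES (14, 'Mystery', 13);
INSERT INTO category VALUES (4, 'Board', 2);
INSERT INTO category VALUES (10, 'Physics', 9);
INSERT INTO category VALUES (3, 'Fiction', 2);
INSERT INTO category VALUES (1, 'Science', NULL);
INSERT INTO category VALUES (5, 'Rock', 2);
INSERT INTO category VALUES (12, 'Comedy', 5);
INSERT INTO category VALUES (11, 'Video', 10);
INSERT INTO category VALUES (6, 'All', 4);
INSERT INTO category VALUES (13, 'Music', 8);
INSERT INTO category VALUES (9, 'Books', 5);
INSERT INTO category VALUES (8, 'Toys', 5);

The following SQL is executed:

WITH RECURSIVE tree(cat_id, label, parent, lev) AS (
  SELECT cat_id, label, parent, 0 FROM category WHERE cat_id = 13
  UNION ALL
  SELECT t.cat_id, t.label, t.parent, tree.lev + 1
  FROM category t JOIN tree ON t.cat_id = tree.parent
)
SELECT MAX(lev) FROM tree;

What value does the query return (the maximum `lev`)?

4

Base: cat_id=13 (Music), parent=8, lev 0.
Iteration 1: join on cat_id=8 -> Toys (id 8, parent=5, lev 1).
Iteration 2: join on cat_id=5 -> Rock (id 5, parent=2, lev 2).
Iteration 3: join on cat_id=2 -> Fantasy (id 2, parent=1, lev 3).
Iteration 4: join on cat_id=1 -> Science (id 1, parent=NULL, lev 4).
Iteration 5: parent is NULL; no match; recursion stops.
lev values: 0, 1, 2, 3, 4; the maximum is 4.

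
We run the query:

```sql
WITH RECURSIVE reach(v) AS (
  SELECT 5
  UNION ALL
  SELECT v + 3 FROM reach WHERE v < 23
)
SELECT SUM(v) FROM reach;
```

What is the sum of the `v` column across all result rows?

98

Base: v=5.
Iteration 1: 5 < 23 holds -> v = 5 + 3 = 8.
Iteration 2: 8 < 23 holds -> v = 8 + 3 = 11.
Iteration 3: 11 < 23 holds -> v = 11 + 3 = 14.
Iteration 4: 14 < 23 holds -> v = 14 + 3 = 17.
Iteration 5: 17 < 23 holds -> v = 17 + 3 = 20.
Iteration 6: 20 < 23 holds -> v = 20 + 3 = 23.
Iteration 7: 23 < 23 fails; recursion stops.
SUM(v) = 5 + 8 + 11 + 14 + 17 + 20 + 23 = 98.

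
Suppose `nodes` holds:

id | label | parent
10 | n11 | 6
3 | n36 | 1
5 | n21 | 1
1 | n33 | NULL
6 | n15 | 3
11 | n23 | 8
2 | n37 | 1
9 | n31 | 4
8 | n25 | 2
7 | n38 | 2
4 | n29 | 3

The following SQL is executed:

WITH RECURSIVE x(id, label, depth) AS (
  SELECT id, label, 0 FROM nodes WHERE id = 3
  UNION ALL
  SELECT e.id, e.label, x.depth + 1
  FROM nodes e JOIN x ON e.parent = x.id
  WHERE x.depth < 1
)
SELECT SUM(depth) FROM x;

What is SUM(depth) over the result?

Base: id=3 (n36) at depth 0.
Iteration 1: rows with parent in {3} -> n29 (id 4, depth 1), n15 (id 6, depth 1).
Iteration 2: depth < 1 fails for all current rows; recursion stops.
SUM(depth) = 0 + 1 + 1 = 2.

2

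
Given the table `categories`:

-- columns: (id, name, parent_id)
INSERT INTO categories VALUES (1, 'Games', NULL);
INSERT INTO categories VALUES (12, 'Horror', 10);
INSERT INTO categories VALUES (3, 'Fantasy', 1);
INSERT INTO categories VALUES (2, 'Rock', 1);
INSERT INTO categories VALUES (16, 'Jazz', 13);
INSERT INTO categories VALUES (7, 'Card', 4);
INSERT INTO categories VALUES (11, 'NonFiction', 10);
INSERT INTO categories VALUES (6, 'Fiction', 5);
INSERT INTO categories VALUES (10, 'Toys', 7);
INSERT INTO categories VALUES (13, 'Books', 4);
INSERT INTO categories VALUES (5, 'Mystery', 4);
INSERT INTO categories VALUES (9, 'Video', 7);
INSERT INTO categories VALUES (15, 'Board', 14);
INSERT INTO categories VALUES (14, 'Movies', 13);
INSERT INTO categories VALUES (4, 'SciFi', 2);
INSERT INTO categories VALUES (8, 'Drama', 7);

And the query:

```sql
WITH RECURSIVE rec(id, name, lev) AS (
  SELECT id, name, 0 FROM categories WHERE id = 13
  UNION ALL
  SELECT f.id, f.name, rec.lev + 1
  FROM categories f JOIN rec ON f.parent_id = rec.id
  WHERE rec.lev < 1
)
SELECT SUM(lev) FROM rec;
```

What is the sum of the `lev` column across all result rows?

2

Base: id=13 (Books) at lev 0.
Iteration 1: rows with parent_id in {13} -> Movies (id 14, lev 1), Jazz (id 16, lev 1).
Iteration 2: lev < 1 fails for all current rows; recursion stops.
SUM(lev) = 0 + 1 + 1 = 2.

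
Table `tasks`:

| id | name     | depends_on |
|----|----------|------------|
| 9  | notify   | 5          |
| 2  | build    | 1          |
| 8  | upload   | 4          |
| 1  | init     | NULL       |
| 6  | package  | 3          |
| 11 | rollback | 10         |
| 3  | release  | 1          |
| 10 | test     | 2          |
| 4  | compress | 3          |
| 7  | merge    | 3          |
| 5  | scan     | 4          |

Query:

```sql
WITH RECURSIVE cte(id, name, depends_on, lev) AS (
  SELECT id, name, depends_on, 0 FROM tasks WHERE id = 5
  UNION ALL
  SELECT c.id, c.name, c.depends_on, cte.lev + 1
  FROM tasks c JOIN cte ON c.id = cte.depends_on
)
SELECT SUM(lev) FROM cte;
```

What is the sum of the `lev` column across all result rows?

Base: id=5 (scan), depends_on=4, lev 0.
Iteration 1: join on id=4 -> compress (id 4, depends_on=3, lev 1).
Iteration 2: join on id=3 -> release (id 3, depends_on=1, lev 2).
Iteration 3: join on id=1 -> init (id 1, depends_on=NULL, lev 3).
Iteration 4: depends_on is NULL; no match; recursion stops.
SUM(lev) = 0 + 1 + 2 + 3 = 6.

6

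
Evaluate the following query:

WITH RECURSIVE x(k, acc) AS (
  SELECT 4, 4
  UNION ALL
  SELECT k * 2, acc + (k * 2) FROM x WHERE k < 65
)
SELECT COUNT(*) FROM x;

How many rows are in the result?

Base: k=4, acc=4.
Iteration 1: 4 < 65 holds -> k = 4 * 2 = 8, acc = 4 + 8 = 12.
Iteration 2: 8 < 65 holds -> k = 8 * 2 = 16, acc = 12 + 16 = 28.
Iteration 3: 16 < 65 holds -> k = 16 * 2 = 32, acc = 28 + 32 = 60.
Iteration 4: 32 < 65 holds -> k = 32 * 2 = 64, acc = 60 + 64 = 124.
Iteration 5: 64 < 65 holds -> k = 64 * 2 = 128, acc = 124 + 128 = 252.
Iteration 6: 128 < 65 fails; recursion stops.
Total rows emitted: 6.

6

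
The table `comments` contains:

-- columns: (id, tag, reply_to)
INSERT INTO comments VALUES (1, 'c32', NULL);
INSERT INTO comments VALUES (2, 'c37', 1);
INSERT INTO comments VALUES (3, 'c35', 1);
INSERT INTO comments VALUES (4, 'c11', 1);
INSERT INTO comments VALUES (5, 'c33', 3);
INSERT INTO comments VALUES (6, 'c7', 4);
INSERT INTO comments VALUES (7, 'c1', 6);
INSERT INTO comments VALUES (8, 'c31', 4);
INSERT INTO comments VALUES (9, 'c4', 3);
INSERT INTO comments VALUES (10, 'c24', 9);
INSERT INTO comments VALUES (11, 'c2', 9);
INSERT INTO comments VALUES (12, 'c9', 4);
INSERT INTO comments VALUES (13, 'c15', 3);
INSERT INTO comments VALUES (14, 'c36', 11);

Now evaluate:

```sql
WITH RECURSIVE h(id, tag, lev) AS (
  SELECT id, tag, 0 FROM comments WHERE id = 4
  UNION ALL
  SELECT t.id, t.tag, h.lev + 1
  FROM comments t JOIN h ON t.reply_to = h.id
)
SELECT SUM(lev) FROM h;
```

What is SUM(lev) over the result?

5

Base: id=4 (c11) at lev 0.
Iteration 1: rows with reply_to in {4} -> c7 (id 6, lev 1), c31 (id 8, lev 1), c9 (id 12, lev 1).
Iteration 2: rows with reply_to in {6,8,12} -> c1 (id 7, lev 2).
Iteration 3: no rows with reply_to in {7}; recursion stops.
SUM(lev) = 0 + 1 + 1 + 1 + 2 = 5.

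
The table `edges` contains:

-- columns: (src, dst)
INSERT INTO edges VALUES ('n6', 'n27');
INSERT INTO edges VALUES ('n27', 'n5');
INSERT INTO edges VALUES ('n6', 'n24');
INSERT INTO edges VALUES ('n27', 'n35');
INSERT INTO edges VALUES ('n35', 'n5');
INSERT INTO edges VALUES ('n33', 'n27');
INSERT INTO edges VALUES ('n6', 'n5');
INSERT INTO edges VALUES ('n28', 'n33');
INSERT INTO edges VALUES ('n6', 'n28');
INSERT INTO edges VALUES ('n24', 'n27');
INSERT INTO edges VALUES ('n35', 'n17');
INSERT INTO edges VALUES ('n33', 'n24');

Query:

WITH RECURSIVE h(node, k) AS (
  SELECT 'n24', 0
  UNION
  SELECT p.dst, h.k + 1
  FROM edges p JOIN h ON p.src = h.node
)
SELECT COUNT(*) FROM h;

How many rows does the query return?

Base: (n24, k=0).
Iteration 1: edges from {n24} -> (n27, k=1).
Iteration 2: edges from {n27} -> (n35, k=2), (n5, k=2).
Iteration 3: edges from {n35,n5} -> (n17, k=3), (n5, k=3).
Iteration 4: no outgoing edges from {n17,n5}; recursion stops.
Total rows emitted: 6.

6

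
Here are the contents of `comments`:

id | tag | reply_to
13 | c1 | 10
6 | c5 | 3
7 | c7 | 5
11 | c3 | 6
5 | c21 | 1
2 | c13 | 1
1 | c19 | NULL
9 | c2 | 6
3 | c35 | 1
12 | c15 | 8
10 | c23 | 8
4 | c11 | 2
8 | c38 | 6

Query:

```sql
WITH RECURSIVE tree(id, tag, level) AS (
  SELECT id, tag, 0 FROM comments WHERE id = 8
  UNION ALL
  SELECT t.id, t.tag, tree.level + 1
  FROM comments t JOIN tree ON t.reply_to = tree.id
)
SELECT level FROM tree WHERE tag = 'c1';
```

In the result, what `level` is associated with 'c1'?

Base: id=8 (c38) at level 0.
Iteration 1: rows with reply_to in {8} -> c23 (id 10, level 1), c15 (id 12, level 1).
Iteration 2: rows with reply_to in {10,12} -> c1 (id 13, level 2).
Iteration 3: no rows with reply_to in {13}; recursion stops.

2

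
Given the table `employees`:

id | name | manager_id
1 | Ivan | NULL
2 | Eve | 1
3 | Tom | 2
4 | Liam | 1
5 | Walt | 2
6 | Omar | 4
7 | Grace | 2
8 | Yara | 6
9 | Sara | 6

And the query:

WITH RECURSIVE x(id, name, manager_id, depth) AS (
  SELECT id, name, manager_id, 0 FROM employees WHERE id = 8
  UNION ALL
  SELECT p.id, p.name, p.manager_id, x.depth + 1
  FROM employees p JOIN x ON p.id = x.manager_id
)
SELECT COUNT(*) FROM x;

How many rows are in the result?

Base: id=8 (Yara), manager_id=6, depth 0.
Iteration 1: join on id=6 -> Omar (id 6, manager_id=4, depth 1).
Iteration 2: join on id=4 -> Liam (id 4, manager_id=1, depth 2).
Iteration 3: join on id=1 -> Ivan (id 1, manager_id=NULL, depth 3).
Iteration 4: manager_id is NULL; no match; recursion stops.
Total rows emitted: 4.

4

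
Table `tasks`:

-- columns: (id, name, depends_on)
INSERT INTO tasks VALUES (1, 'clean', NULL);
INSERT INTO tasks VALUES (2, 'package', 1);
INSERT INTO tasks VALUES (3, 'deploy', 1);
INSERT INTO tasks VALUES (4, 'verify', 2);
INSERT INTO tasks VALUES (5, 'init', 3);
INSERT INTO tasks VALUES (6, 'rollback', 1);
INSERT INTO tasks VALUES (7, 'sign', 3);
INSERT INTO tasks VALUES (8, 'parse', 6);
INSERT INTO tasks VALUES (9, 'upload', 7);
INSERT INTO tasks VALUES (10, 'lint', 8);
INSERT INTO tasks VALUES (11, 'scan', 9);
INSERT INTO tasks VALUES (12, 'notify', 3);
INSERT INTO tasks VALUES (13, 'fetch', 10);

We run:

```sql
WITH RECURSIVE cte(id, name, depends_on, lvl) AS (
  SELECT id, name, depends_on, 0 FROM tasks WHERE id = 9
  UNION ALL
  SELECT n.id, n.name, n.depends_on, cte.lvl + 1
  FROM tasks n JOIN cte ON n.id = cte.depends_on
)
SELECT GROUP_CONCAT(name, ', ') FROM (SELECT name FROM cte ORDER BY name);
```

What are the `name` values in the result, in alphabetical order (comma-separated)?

clean, deploy, sign, upload

Base: id=9 (upload), depends_on=7, lvl 0.
Iteration 1: join on id=7 -> sign (id 7, depends_on=3, lvl 1).
Iteration 2: join on id=3 -> deploy (id 3, depends_on=1, lvl 2).
Iteration 3: join on id=1 -> clean (id 1, depends_on=NULL, lvl 3).
Iteration 4: depends_on is NULL; no match; recursion stops.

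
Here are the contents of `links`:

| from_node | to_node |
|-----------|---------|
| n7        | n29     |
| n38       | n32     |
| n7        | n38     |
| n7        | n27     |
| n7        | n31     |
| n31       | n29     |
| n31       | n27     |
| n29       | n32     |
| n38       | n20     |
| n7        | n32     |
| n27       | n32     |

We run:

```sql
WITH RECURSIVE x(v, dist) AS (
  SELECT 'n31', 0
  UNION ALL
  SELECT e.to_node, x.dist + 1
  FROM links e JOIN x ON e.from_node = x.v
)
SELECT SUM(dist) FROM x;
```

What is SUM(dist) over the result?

6

Base: (n31, dist=0).
Iteration 1: edges from {n31} -> (n27, dist=1), (n29, dist=1).
Iteration 2: edges from {n27,n29} -> (n32, dist=2) x2. [UNION ALL keeps all 2 new rows, including repeats]
Iteration 3: no outgoing edges from {n32}; recursion stops.
SUM(dist) = 0 + 1 + 1 + 2 + 2 = 6.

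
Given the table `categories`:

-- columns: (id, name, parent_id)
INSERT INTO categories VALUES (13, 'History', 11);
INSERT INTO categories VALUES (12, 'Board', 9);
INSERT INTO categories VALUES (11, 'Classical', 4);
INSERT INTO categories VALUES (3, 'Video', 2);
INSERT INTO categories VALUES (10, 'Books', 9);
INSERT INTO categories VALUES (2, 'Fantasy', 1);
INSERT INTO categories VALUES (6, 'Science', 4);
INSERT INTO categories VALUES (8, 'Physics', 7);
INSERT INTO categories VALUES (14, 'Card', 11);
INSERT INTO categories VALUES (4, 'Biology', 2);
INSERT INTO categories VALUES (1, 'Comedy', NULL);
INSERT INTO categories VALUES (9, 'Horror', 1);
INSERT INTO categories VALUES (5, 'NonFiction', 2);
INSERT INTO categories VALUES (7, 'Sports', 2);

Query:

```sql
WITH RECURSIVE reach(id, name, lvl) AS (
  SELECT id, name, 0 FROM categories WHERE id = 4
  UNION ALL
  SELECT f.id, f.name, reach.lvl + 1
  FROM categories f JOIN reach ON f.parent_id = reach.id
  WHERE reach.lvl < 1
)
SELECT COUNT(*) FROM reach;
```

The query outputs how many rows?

Base: id=4 (Biology) at lvl 0.
Iteration 1: rows with parent_id in {4} -> Science (id 6, lvl 1), Classical (id 11, lvl 1).
Iteration 2: lvl < 1 fails for all current rows; recursion stops.
Total rows emitted: 3.

3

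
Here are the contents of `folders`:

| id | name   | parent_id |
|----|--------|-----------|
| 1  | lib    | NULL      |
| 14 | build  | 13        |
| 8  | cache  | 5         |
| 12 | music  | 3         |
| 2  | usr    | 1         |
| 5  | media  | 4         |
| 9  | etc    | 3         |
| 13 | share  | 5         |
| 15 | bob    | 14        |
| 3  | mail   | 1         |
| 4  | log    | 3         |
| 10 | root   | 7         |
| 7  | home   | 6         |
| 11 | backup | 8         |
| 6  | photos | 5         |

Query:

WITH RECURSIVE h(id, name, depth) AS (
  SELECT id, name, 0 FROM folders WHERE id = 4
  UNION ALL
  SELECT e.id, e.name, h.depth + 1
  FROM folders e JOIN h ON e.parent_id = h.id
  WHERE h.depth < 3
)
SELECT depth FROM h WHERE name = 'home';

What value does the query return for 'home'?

3

Base: id=4 (log) at depth 0.
Iteration 1: rows with parent_id in {4} -> media (id 5, depth 1).
Iteration 2: rows with parent_id in {5} -> photos (id 6, depth 2), cache (id 8, depth 2), share (id 13, depth 2).
Iteration 3: rows with parent_id in {6,8,13} -> home (id 7, depth 3), backup (id 11, depth 3), build (id 14, depth 3).
Iteration 4: depth < 3 fails for all current rows; recursion stops.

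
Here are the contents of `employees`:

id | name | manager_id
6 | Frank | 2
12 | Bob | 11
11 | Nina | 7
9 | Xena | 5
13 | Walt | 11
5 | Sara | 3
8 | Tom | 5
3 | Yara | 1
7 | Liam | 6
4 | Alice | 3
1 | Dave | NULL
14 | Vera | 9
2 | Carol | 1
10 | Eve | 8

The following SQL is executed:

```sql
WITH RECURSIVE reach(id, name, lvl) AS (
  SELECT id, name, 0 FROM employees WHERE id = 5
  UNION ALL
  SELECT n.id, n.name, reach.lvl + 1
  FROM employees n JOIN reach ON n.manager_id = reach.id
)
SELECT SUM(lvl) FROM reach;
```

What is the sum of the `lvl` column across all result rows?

Base: id=5 (Sara) at lvl 0.
Iteration 1: rows with manager_id in {5} -> Tom (id 8, lvl 1), Xena (id 9, lvl 1).
Iteration 2: rows with manager_id in {8,9} -> Eve (id 10, lvl 2), Vera (id 14, lvl 2).
Iteration 3: no rows with manager_id in {10,14}; recursion stops.
SUM(lvl) = 0 + 1 + 1 + 2 + 2 = 6.

6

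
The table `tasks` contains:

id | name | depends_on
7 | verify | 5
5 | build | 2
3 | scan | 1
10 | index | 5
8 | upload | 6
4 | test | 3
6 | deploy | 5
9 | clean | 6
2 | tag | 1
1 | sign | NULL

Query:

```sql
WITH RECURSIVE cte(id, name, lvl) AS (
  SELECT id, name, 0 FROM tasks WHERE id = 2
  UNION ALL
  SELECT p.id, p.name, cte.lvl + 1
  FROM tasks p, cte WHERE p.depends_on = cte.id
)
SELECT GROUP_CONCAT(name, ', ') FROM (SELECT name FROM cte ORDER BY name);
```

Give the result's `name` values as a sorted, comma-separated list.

build, clean, deploy, index, tag, upload, verify

Base: id=2 (tag) at lvl 0.
Iteration 1: rows with depends_on in {2} -> build (id 5, lvl 1).
Iteration 2: rows with depends_on in {5} -> deploy (id 6, lvl 2), verify (id 7, lvl 2), index (id 10, lvl 2).
Iteration 3: rows with depends_on in {6,7,10} -> upload (id 8, lvl 3), clean (id 9, lvl 3).
Iteration 4: no rows with depends_on in {8,9}; recursion stops.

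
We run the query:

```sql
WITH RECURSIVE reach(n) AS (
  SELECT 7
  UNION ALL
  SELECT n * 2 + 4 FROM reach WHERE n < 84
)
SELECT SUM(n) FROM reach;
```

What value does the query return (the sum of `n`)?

149

Base: n=7.
Iteration 1: 7 < 84 holds -> n = 7 * 2 + 4 = 18.
Iteration 2: 18 < 84 holds -> n = 18 * 2 + 4 = 40.
Iteration 3: 40 < 84 holds -> n = 40 * 2 + 4 = 84.
Iteration 4: 84 < 84 fails; recursion stops.
SUM(n) = 7 + 18 + 40 + 84 = 149.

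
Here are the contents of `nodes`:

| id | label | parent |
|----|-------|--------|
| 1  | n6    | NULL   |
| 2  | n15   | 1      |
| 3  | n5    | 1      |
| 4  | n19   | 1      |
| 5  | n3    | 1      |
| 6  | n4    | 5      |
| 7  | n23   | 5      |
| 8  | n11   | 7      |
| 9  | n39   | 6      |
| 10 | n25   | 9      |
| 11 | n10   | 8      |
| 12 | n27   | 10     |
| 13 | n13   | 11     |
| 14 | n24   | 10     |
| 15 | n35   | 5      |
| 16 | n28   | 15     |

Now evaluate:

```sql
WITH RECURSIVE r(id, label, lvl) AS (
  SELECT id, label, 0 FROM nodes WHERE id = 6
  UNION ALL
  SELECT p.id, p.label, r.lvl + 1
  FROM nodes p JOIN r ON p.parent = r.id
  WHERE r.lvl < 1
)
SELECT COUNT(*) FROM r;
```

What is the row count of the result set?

Base: id=6 (n4) at lvl 0.
Iteration 1: rows with parent in {6} -> n39 (id 9, lvl 1).
Iteration 2: lvl < 1 fails for all current rows; recursion stops.
Total rows emitted: 2.

2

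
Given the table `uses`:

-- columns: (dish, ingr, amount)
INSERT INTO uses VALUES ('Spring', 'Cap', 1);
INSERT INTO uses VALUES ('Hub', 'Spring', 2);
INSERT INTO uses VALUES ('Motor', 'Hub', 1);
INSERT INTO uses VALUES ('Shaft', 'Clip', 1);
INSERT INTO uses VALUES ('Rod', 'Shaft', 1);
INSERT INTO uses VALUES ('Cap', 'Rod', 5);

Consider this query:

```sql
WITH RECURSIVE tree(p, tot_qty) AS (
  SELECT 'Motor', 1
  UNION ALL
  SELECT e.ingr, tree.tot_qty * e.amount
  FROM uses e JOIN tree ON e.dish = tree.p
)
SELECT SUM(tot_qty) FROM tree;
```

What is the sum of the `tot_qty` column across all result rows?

Base: (Motor, tot_qty=1).
Iteration 1: components of {Motor} -> Hub = 1*1 = 1.
Iteration 2: components of {Hub} -> Spring = 1*2 = 2.
Iteration 3: components of {Spring} -> Cap = 2*1 = 2.
Iteration 4: components of {Cap} -> Rod = 2*5 = 10.
Iteration 5: components of {Rod} -> Shaft = 10*1 = 10.
Iteration 6: components of {Shaft} -> Clip = 10*1 = 10.
Iteration 7: no further components; recursion stops.
SUM(tot_qty) = 1 + 1 + 2 + 2 + 10 + 10 + 10 = 36.

36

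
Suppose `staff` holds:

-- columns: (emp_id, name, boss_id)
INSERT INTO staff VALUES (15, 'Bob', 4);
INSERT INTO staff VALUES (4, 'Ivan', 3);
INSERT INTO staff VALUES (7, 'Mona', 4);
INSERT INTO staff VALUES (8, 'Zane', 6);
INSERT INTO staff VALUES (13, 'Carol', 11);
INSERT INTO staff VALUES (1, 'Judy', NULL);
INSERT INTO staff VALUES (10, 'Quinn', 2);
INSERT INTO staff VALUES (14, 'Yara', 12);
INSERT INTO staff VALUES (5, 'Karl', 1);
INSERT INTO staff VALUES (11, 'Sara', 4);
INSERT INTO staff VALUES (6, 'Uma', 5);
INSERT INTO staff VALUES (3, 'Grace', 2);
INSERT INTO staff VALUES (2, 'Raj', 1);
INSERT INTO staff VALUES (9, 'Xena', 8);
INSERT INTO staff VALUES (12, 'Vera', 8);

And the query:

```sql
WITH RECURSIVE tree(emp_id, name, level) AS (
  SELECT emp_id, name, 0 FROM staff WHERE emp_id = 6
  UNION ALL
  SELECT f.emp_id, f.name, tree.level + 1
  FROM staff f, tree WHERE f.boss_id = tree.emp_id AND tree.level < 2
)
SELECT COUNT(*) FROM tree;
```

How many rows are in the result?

4

Base: emp_id=6 (Uma) at level 0.
Iteration 1: rows with boss_id in {6} -> Zane (id 8, level 1).
Iteration 2: rows with boss_id in {8} -> Xena (id 9, level 2), Vera (id 12, level 2).
Iteration 3: level < 2 fails for all current rows; recursion stops.
Total rows emitted: 4.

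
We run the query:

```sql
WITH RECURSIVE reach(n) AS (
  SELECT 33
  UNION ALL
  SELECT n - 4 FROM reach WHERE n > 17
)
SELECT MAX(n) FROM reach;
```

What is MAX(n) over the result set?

Base: n=33.
Iteration 1: 33 > 17 holds -> n = 33 - 4 = 29.
Iteration 2: 29 > 17 holds -> n = 29 - 4 = 25.
Iteration 3: 25 > 17 holds -> n = 25 - 4 = 21.
Iteration 4: 21 > 17 holds -> n = 21 - 4 = 17.
Iteration 5: 17 > 17 fails; recursion stops.
n values: 33, 29, 25, 21, 17; the maximum is 33.

33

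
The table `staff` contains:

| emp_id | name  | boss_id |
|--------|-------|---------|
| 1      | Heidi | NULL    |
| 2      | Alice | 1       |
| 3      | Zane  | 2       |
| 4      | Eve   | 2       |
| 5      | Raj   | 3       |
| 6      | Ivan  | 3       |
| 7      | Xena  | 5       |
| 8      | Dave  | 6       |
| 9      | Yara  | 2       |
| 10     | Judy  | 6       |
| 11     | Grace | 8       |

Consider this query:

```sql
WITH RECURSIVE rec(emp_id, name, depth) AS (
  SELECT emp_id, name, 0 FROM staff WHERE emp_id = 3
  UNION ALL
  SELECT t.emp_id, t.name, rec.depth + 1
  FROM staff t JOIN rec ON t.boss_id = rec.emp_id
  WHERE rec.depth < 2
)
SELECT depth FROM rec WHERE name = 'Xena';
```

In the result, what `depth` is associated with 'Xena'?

Base: emp_id=3 (Zane) at depth 0.
Iteration 1: rows with boss_id in {3} -> Raj (id 5, depth 1), Ivan (id 6, depth 1).
Iteration 2: rows with boss_id in {5,6} -> Xena (id 7, depth 2), Dave (id 8, depth 2), Judy (id 10, depth 2).
Iteration 3: depth < 2 fails for all current rows; recursion stops.

2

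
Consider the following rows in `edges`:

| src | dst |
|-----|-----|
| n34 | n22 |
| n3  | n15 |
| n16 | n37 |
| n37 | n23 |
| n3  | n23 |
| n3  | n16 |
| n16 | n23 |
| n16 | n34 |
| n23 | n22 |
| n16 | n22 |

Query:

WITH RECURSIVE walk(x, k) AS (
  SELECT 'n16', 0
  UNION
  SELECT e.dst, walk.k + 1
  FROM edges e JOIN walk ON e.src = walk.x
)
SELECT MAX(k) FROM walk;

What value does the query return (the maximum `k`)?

Base: (n16, k=0).
Iteration 1: edges from {n16} -> (n22, k=1), (n23, k=1), (n34, k=1), (n37, k=1).
Iteration 2: edges from {n22,n23,n34,n37} -> (n22, k=2), (n23, k=2). [UNION drops 1 duplicate row(s)]
Iteration 3: edges from {n22,n23} -> (n22, k=3).
Iteration 4: no outgoing edges from {n22}; recursion stops.
k values: 0, 1, 1, 1, 1, 2, 2, 3; the maximum is 3.

3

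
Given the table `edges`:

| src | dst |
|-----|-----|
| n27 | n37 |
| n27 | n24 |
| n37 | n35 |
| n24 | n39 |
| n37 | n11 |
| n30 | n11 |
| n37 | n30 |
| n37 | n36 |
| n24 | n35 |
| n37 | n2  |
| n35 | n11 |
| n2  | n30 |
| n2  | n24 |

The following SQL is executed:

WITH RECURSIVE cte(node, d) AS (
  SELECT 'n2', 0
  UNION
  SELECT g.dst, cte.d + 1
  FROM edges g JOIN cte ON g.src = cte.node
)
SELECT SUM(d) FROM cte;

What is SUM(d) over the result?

Base: (n2, d=0).
Iteration 1: edges from {n2} -> (n24, d=1), (n30, d=1).
Iteration 2: edges from {n24,n30} -> (n11, d=2), (n35, d=2), (n39, d=2).
Iteration 3: edges from {n11,n35,n39} -> (n11, d=3).
Iteration 4: no outgoing edges from {n11}; recursion stops.
SUM(d) = 0 + 1 + 1 + 2 + 2 + 2 + 3 = 11.

11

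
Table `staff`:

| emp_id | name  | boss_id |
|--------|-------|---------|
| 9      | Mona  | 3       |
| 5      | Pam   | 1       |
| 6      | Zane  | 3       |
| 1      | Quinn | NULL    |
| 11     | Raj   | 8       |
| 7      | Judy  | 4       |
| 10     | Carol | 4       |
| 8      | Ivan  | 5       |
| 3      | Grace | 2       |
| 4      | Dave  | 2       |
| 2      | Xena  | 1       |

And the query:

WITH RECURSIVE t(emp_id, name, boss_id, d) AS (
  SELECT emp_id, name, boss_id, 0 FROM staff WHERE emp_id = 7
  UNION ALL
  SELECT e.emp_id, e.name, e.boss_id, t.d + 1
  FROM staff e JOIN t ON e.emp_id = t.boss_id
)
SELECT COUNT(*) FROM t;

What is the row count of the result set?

4

Base: emp_id=7 (Judy), boss_id=4, d 0.
Iteration 1: join on emp_id=4 -> Dave (id 4, boss_id=2, d 1).
Iteration 2: join on emp_id=2 -> Xena (id 2, boss_id=1, d 2).
Iteration 3: join on emp_id=1 -> Quinn (id 1, boss_id=NULL, d 3).
Iteration 4: boss_id is NULL; no match; recursion stops.
Total rows emitted: 4.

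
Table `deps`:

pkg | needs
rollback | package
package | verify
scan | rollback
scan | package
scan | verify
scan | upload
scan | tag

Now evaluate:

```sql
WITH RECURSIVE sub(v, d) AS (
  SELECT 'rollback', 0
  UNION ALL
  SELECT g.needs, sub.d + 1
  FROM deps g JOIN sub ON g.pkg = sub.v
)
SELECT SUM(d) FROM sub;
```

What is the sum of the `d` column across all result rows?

Base: (rollback, d=0).
Iteration 1: edges from {rollback} -> (package, d=1).
Iteration 2: edges from {package} -> (verify, d=2).
Iteration 3: no outgoing edges from {verify}; recursion stops.
SUM(d) = 0 + 1 + 2 = 3.

3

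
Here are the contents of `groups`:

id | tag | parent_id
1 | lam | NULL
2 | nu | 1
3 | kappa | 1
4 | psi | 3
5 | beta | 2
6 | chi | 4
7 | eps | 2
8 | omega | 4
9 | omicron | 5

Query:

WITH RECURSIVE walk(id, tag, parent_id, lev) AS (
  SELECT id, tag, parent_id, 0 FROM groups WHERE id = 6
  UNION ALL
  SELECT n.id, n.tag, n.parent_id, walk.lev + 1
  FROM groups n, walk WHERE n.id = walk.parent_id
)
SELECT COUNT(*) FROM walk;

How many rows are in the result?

Base: id=6 (chi), parent_id=4, lev 0.
Iteration 1: join on id=4 -> psi (id 4, parent_id=3, lev 1).
Iteration 2: join on id=3 -> kappa (id 3, parent_id=1, lev 2).
Iteration 3: join on id=1 -> lam (id 1, parent_id=NULL, lev 3).
Iteration 4: parent_id is NULL; no match; recursion stops.
Total rows emitted: 4.

4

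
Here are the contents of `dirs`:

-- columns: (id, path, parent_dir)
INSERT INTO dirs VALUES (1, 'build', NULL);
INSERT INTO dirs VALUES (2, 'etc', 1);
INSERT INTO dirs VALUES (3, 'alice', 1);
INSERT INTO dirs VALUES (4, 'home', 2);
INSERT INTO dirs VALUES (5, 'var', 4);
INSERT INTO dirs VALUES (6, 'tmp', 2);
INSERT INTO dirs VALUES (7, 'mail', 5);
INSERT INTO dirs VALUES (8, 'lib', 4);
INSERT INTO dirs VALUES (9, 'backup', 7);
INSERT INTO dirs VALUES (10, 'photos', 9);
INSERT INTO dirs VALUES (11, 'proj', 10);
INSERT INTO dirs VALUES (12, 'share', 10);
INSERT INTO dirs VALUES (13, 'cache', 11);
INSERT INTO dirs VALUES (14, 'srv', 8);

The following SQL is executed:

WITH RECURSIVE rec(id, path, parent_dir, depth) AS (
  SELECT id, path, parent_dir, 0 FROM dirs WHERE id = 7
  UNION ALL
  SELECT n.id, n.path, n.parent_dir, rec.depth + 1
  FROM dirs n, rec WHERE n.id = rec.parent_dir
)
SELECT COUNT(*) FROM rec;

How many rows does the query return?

Base: id=7 (mail), parent_dir=5, depth 0.
Iteration 1: join on id=5 -> var (id 5, parent_dir=4, depth 1).
Iteration 2: join on id=4 -> home (id 4, parent_dir=2, depth 2).
Iteration 3: join on id=2 -> etc (id 2, parent_dir=1, depth 3).
Iteration 4: join on id=1 -> build (id 1, parent_dir=NULL, depth 4).
Iteration 5: parent_dir is NULL; no match; recursion stops.
Total rows emitted: 5.

5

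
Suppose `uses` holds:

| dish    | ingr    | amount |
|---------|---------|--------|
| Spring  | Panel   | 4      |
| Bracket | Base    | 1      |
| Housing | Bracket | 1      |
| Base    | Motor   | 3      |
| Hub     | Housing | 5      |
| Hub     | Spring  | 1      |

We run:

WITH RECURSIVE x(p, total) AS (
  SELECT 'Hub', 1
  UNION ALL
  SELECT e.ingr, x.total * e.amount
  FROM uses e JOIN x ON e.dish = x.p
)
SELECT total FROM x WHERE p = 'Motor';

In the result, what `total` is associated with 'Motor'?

Base: (Hub, total=1).
Iteration 1: components of {Hub} -> Housing = 1*5 = 5, Spring = 1*1 = 1.
Iteration 2: components of {Housing,Spring} -> Bracket = 5*1 = 5, Panel = 1*4 = 4.
Iteration 3: components of {Bracket,Panel} -> Base = 5*1 = 5.
Iteration 4: components of {Base} -> Motor = 5*3 = 15.
Iteration 5: no further components; recursion stops.

15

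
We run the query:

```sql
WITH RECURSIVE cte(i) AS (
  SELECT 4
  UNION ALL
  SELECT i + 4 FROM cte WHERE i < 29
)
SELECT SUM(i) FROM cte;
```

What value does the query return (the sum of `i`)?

Base: i=4.
Iteration 1: 4 < 29 holds -> i = 4 + 4 = 8.
Iteration 2: 8 < 29 holds -> i = 8 + 4 = 12.
Iteration 3: 12 < 29 holds -> i = 12 + 4 = 16.
Iteration 4: 16 < 29 holds -> i = 16 + 4 = 20.
Iteration 5: 20 < 29 holds -> i = 20 + 4 = 24.
Iteration 6: 24 < 29 holds -> i = 24 + 4 = 28.
Iteration 7: 28 < 29 holds -> i = 28 + 4 = 32.
Iteration 8: 32 < 29 fails; recursion stops.
SUM(i) = 4 + 8 + 12 + 16 + 20 + 24 + 28 + 32 = 144.

144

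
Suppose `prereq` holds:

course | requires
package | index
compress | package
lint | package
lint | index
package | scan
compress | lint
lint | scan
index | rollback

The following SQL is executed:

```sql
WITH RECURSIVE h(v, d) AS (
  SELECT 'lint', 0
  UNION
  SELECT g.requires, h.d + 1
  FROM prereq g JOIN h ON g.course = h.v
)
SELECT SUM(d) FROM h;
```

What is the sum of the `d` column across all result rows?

12

Base: (lint, d=0).
Iteration 1: edges from {lint} -> (index, d=1), (package, d=1), (scan, d=1).
Iteration 2: edges from {index,package,scan} -> (index, d=2), (rollback, d=2), (scan, d=2).
Iteration 3: edges from {index,rollback,scan} -> (rollback, d=3).
Iteration 4: no outgoing edges from {rollback}; recursion stops.
SUM(d) = 0 + 1 + 1 + 1 + 2 + 2 + 2 + 3 = 12.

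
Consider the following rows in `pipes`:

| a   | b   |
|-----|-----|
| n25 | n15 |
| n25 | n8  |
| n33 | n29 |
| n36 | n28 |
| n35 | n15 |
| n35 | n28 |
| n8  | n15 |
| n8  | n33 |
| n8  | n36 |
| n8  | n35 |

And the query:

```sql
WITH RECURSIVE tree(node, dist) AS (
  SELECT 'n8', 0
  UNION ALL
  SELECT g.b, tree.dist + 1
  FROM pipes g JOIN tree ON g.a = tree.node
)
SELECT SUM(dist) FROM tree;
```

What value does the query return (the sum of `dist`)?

Base: (n8, dist=0).
Iteration 1: edges from {n8} -> (n15, dist=1), (n33, dist=1), (n35, dist=1), (n36, dist=1).
Iteration 2: edges from {n15,n33,n35,n36} -> (n15, dist=2), (n28, dist=2) x2, (n29, dist=2). [UNION ALL keeps all 4 new rows, including repeats]
Iteration 3: no outgoing edges from {n15,n28,n29}; recursion stops.
SUM(dist) = 0 + 1 + 1 + 1 + 1 + 2 + 2 + 2 + 2 = 12.

12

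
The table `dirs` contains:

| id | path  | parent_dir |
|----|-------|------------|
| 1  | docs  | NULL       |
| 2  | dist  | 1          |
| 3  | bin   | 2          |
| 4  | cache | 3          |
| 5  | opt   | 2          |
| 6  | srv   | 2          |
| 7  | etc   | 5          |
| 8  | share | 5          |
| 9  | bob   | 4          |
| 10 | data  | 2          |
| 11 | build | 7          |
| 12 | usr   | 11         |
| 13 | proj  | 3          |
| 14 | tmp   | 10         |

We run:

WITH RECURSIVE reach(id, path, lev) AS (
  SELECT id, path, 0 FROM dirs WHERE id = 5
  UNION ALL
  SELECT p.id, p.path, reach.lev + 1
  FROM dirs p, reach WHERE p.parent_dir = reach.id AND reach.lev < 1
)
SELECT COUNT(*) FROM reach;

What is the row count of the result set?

Base: id=5 (opt) at lev 0.
Iteration 1: rows with parent_dir in {5} -> etc (id 7, lev 1), share (id 8, lev 1).
Iteration 2: lev < 1 fails for all current rows; recursion stops.
Total rows emitted: 3.

3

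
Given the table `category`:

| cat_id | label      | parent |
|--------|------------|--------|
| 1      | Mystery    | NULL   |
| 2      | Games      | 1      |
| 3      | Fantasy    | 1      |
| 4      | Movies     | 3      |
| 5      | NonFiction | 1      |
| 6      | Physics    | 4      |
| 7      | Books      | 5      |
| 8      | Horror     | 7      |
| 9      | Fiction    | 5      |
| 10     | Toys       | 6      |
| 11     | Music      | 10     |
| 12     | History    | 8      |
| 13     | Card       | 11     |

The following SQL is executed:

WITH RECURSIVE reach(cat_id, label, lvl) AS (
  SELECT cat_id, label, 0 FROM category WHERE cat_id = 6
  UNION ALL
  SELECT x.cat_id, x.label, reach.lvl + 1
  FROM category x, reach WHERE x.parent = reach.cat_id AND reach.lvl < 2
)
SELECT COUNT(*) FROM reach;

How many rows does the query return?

Base: cat_id=6 (Physics) at lvl 0.
Iteration 1: rows with parent in {6} -> Toys (id 10, lvl 1).
Iteration 2: rows with parent in {10} -> Music (id 11, lvl 2).
Iteration 3: lvl < 2 fails for all current rows; recursion stops.
Total rows emitted: 3.

3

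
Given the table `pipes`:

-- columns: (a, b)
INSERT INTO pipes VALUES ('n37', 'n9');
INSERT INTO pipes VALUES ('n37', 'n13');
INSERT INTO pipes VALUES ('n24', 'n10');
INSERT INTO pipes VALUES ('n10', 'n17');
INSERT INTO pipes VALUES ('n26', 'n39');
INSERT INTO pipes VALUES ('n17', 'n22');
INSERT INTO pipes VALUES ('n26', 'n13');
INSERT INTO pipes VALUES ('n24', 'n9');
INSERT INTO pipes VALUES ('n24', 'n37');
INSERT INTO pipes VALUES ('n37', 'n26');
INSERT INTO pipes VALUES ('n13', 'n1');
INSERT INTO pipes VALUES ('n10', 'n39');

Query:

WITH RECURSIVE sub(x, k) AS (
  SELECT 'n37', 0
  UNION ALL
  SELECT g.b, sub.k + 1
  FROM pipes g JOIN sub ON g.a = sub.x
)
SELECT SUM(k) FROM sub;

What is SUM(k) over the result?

Base: (n37, k=0).
Iteration 1: edges from {n37} -> (n13, k=1), (n26, k=1), (n9, k=1).
Iteration 2: edges from {n13,n26,n9} -> (n1, k=2), (n13, k=2), (n39, k=2).
Iteration 3: edges from {n1,n13,n39} -> (n1, k=3).
Iteration 4: no outgoing edges from {n1}; recursion stops.
SUM(k) = 0 + 1 + 1 + 1 + 2 + 2 + 2 + 3 = 12.

12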